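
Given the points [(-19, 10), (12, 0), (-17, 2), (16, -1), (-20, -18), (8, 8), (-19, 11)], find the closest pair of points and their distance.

Computing all pairwise distances among 7 points:

d((-19, 10), (12, 0)) = 32.573
d((-19, 10), (-17, 2)) = 8.2462
d((-19, 10), (16, -1)) = 36.6879
d((-19, 10), (-20, -18)) = 28.0179
d((-19, 10), (8, 8)) = 27.074
d((-19, 10), (-19, 11)) = 1.0 <-- minimum
d((12, 0), (-17, 2)) = 29.0689
d((12, 0), (16, -1)) = 4.1231
d((12, 0), (-20, -18)) = 36.7151
d((12, 0), (8, 8)) = 8.9443
d((12, 0), (-19, 11)) = 32.8938
d((-17, 2), (16, -1)) = 33.1361
d((-17, 2), (-20, -18)) = 20.2237
d((-17, 2), (8, 8)) = 25.7099
d((-17, 2), (-19, 11)) = 9.2195
d((16, -1), (-20, -18)) = 39.8121
d((16, -1), (8, 8)) = 12.0416
d((16, -1), (-19, 11)) = 37.0
d((-20, -18), (8, 8)) = 38.2099
d((-20, -18), (-19, 11)) = 29.0172
d((8, 8), (-19, 11)) = 27.1662

Closest pair: (-19, 10) and (-19, 11) with distance 1.0

The closest pair is (-19, 10) and (-19, 11) with Euclidean distance 1.0. For 7 points, brute-force pairwise comparison is shown above. For large n, the divide-and-conquer algorithm (sort by x, recurse on halves, check the dividing strip) achieves O(n log n).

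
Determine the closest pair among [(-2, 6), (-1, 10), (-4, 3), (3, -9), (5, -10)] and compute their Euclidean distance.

Computing all pairwise distances among 5 points:

d((-2, 6), (-1, 10)) = 4.1231
d((-2, 6), (-4, 3)) = 3.6056
d((-2, 6), (3, -9)) = 15.8114
d((-2, 6), (5, -10)) = 17.4642
d((-1, 10), (-4, 3)) = 7.6158
d((-1, 10), (3, -9)) = 19.4165
d((-1, 10), (5, -10)) = 20.8806
d((-4, 3), (3, -9)) = 13.8924
d((-4, 3), (5, -10)) = 15.8114
d((3, -9), (5, -10)) = 2.2361 <-- minimum

Closest pair: (3, -9) and (5, -10) with distance 2.2361

The closest pair is (3, -9) and (5, -10) with Euclidean distance 2.2361. For 5 points, brute-force pairwise comparison is shown above. For large n, the divide-and-conquer algorithm (sort by x, recurse on halves, check the dividing strip) achieves O(n log n).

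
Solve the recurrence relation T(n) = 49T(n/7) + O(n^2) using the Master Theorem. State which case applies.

Master Theorem for T(n) = 49T(n/7) + O(n^2):

a = 49, b = 7, c = 2
log_b(a) = log_7(49) = 2.0000

Case 2: c = 2 = log_7(49) = 2.0000
T(n) = O(n^2 log n) = O(n^2 log n)

For T(n) = 49T(n/7) + O(n^2): log_7(49) = 2.0000. This is Case 2 of the Master Theorem (c = log_b(a), equal work at all levels), giving O(n^2 log n).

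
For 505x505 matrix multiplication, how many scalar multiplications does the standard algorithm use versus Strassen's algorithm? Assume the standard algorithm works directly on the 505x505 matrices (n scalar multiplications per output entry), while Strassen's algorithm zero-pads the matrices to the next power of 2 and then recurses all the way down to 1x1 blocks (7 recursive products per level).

Matrix multiplication for 505x505 matrices:

Strassen's algorithm requires power-of-2 dimensions. Pad 505x505 to 512x512 (next power of 2).

Standard algorithm: 505^3 = 128787625 multiplications
Strassen's algorithm: 7^(log2(512)) = 7^9 = 40353607 multiplications
Savings: 128787625 - 40353607 = 88434018 multiplications

Standard: 128787625 multiplications (505^3). Strassen: 40353607 multiplications (7^9, after padding to 512x512). Strassen reduces 8 recursive multiplications to 7 at each level.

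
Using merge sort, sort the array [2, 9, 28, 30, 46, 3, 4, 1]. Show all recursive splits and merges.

Merge sort trace:

Split: [2, 9, 28, 30, 46, 3, 4, 1] -> [2, 9, 28, 30] and [46, 3, 4, 1]
  Split: [2, 9, 28, 30] -> [2, 9] and [28, 30]
    Split: [2, 9] -> [2] and [9]
    Merge: [2] + [9] -> [2, 9]
    Split: [28, 30] -> [28] and [30]
    Merge: [28] + [30] -> [28, 30]
  Merge: [2, 9] + [28, 30] -> [2, 9, 28, 30]
  Split: [46, 3, 4, 1] -> [46, 3] and [4, 1]
    Split: [46, 3] -> [46] and [3]
    Merge: [46] + [3] -> [3, 46]
    Split: [4, 1] -> [4] and [1]
    Merge: [4] + [1] -> [1, 4]
  Merge: [3, 46] + [1, 4] -> [1, 3, 4, 46]
Merge: [2, 9, 28, 30] + [1, 3, 4, 46] -> [1, 2, 3, 4, 9, 28, 30, 46]

Final sorted array: [1, 2, 3, 4, 9, 28, 30, 46]

The merge sort proceeds by recursively splitting the array and merging sorted halves.
After all merges, the sorted array is [1, 2, 3, 4, 9, 28, 30, 46].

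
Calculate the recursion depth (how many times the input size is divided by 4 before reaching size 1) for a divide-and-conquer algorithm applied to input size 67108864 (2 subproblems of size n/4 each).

For divide and conquer with division factor 4:

Problem sizes at each level:
Level 0: 67108864
Level 1: 16777216
Level 2: 4194304
Level 3: 1048576
Level 4: 262144
Level 5: 65536
Level 6: 16384
Level 7: 4096
Level 8: 1024
Level 9: 256
Level 10: 64
Level 11: 16
Level 12: 4
Level 13: 1

The root is level 0 and the size-1 base case is level 13 (the tree spans levels 0 through 13, i.e. 14 levels counting the root), so the depth is the number of divisions: log_4(67108864) = 13

The recursion tree depth is log_4(67108864) = 13. At each level, the problem size is divided by 4, so it takes 13 divisions to reduce to a base case of size 1. The algorithm makes 2 recursive calls at each level.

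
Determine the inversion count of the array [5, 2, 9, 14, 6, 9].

Finding inversions in [5, 2, 9, 14, 6, 9]:

(0, 1): arr[0]=5 > arr[1]=2
(2, 4): arr[2]=9 > arr[4]=6
(3, 4): arr[3]=14 > arr[4]=6
(3, 5): arr[3]=14 > arr[5]=9

Total inversions: 4

The array has 4 inversion(s): (0,1), (2,4), (3,4), (3,5). Each pair (i,j) satisfies i < j and arr[i] > arr[j].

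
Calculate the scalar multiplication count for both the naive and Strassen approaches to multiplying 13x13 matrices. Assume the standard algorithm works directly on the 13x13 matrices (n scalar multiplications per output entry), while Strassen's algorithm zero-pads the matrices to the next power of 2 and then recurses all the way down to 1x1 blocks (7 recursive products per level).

Matrix multiplication for 13x13 matrices:

Strassen's algorithm requires power-of-2 dimensions. Pad 13x13 to 16x16 (next power of 2).

Standard algorithm: 13^3 = 2197 multiplications
Strassen's algorithm: 7^(log2(16)) = 7^4 = 2401 multiplications
Difference: 2197 - 2401 = -204 (Strassen uses MORE here due to padding overhead — for small or just-over-power-of-2 n, padding can outweigh the per-level savings)

Standard: 2197 multiplications (13^3). Strassen: 2401 multiplications (7^4, after padding to 16x16). Strassen reduces 8 recursive multiplications to 7 at each level.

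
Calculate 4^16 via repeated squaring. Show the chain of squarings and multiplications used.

Computing 4^16 by squaring (build up from 4^1; each line after the first costs one multiplication):

4^1 = 4
4^2 = (4^1)^2 = 4^2 = 16
4^4 = (4^2)^2 = 16^2 = 256
4^8 = (4^4)^2 = 256^2 = 65536
4^16 = (4^8)^2 = 65536^2 = 4294967296

Result: 4294967296
Multiplications needed: 4 (4 lines after 4^1)

4^16 = 4294967296. Using exponentiation by squaring, this requires 4 multiplications. The key idea: if the exponent is even, square the half-power; if odd, multiply by the base once.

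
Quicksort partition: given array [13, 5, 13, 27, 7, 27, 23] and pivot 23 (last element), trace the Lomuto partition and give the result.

Lomuto partition with pivot = 23:

Initial array: [13, 5, 13, 27, 7, 27, 23]

arr[0]=13 <= 23: swap with position 0, array becomes [13, 5, 13, 27, 7, 27, 23]
arr[1]=5 <= 23: swap with position 1, array becomes [13, 5, 13, 27, 7, 27, 23]
arr[2]=13 <= 23: swap with position 2, array becomes [13, 5, 13, 27, 7, 27, 23]
arr[3]=27 > 23: no swap
arr[4]=7 <= 23: swap with position 3, array becomes [13, 5, 13, 7, 27, 27, 23]
arr[5]=27 > 23: no swap

Place pivot at position 4: [13, 5, 13, 7, 23, 27, 27]
Pivot position: 4

After partitioning with pivot 23, the array becomes [13, 5, 13, 7, 23, 27, 27]. The pivot is placed at index 4. All elements to the left of the pivot are <= 23, and all elements to the right are > 23.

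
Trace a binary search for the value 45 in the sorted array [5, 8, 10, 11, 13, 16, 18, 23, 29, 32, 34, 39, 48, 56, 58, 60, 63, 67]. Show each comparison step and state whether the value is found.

Binary search for 45 in [5, 8, 10, 11, 13, 16, 18, 23, 29, 32, 34, 39, 48, 56, 58, 60, 63, 67]:

lo=0, hi=17, mid=8, arr[mid]=29 -> 29 < 45, search right half
lo=9, hi=17, mid=13, arr[mid]=56 -> 56 > 45, search left half
lo=9, hi=12, mid=10, arr[mid]=34 -> 34 < 45, search right half
lo=11, hi=12, mid=11, arr[mid]=39 -> 39 < 45, search right half
lo=12, hi=12, mid=12, arr[mid]=48 -> 48 > 45, search left half
lo=12 > hi=11, target 45 not found

Binary search determines that 45 is not in the array after 5 comparisons. The search space was exhausted without finding the target.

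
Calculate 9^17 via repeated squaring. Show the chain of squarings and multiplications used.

Computing 9^17 by squaring (build up from 9^1; each line after the first costs one multiplication):

9^1 = 9
9^2 = (9^1)^2 = 9^2 = 81
9^4 = (9^2)^2 = 81^2 = 6561
9^8 = (9^4)^2 = 6561^2 = 43046721
9^16 = (9^8)^2 = 43046721^2 = 1853020188851841
9^17 = 9 * 9^16 = 9 * 1853020188851841 = 16677181699666569

Result: 16677181699666569
Multiplications needed: 5 (5 lines after 9^1)

9^17 = 16677181699666569. Using exponentiation by squaring, this requires 5 multiplications. The key idea: if the exponent is even, square the half-power; if odd, multiply by the base once.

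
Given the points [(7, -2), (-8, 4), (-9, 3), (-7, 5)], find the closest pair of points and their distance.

Computing all pairwise distances among 4 points:

d((7, -2), (-8, 4)) = 16.1555
d((7, -2), (-9, 3)) = 16.7631
d((7, -2), (-7, 5)) = 15.6525
d((-8, 4), (-9, 3)) = 1.4142 <-- minimum
d((-8, 4), (-7, 5)) = 1.4142 <-- minimum
d((-9, 3), (-7, 5)) = 2.8284

Minimum distance: 1.4142 (tie among 2 pairs: (-8, 4) and (-9, 3); (-8, 4) and (-7, 5))

The minimum Euclidean distance is 1.4142. There is a tie: 2 pairs achieve this minimum — (-8, 4) and (-9, 3); (-8, 4) and (-7, 5). Any of these is a valid closest pair. For 4 points, brute-force pairwise comparison is shown above. For large n, the divide-and-conquer algorithm (sort by x, recurse on halves, check the dividing strip) achieves O(n log n).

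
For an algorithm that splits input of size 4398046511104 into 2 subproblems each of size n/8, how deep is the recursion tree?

For divide and conquer with division factor 8:

Problem sizes at each level:
Level 0: 4398046511104
Level 1: 549755813888
Level 2: 68719476736
Level 3: 8589934592
Level 4: 1073741824
Level 5: 134217728
Level 6: 16777216
Level 7: 2097152
Level 8: 262144
Level 9: 32768
Level 10: 4096
Level 11: 512
Level 12: 64
Level 13: 8
Level 14: 1

The root is level 0 and the size-1 base case is level 14 (the tree spans levels 0 through 14, i.e. 15 levels counting the root), so the depth is the number of divisions: log_8(4398046511104) = 14

The recursion tree depth is log_8(4398046511104) = 14. At each level, the problem size is divided by 8, so it takes 14 divisions to reduce to a base case of size 1. The algorithm makes 2 recursive calls at each level.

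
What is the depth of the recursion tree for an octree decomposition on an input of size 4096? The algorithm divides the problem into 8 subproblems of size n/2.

For divide and conquer with division factor 2:

Problem sizes at each level:
Level 0: 4096
Level 1: 2048
Level 2: 1024
Level 3: 512
Level 4: 256
Level 5: 128
Level 6: 64
Level 7: 32
Level 8: 16
Level 9: 8
Level 10: 4
Level 11: 2
Level 12: 1

The root is level 0 and the size-1 base case is level 12 (the tree spans levels 0 through 12, i.e. 13 levels counting the root), so the depth is the number of divisions: log_2(4096) = 12

The recursion tree depth is log_2(4096) = 12. At each level, the problem size is divided by 2, so it takes 12 divisions to reduce to a base case of size 1. The algorithm makes 8 recursive calls at each level.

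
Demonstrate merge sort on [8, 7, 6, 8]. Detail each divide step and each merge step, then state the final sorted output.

Merge sort trace:

Split: [8, 7, 6, 8] -> [8, 7] and [6, 8]
  Split: [8, 7] -> [8] and [7]
  Merge: [8] + [7] -> [7, 8]
  Split: [6, 8] -> [6] and [8]
  Merge: [6] + [8] -> [6, 8]
Merge: [7, 8] + [6, 8] -> [6, 7, 8, 8]

Final sorted array: [6, 7, 8, 8]

The merge sort proceeds by recursively splitting the array and merging sorted halves.
After all merges, the sorted array is [6, 7, 8, 8].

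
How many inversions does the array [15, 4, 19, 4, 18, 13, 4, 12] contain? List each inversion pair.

Finding inversions in [15, 4, 19, 4, 18, 13, 4, 12]:

(0, 1): arr[0]=15 > arr[1]=4
(0, 3): arr[0]=15 > arr[3]=4
(0, 5): arr[0]=15 > arr[5]=13
(0, 6): arr[0]=15 > arr[6]=4
(0, 7): arr[0]=15 > arr[7]=12
(2, 3): arr[2]=19 > arr[3]=4
(2, 4): arr[2]=19 > arr[4]=18
(2, 5): arr[2]=19 > arr[5]=13
(2, 6): arr[2]=19 > arr[6]=4
(2, 7): arr[2]=19 > arr[7]=12
(4, 5): arr[4]=18 > arr[5]=13
(4, 6): arr[4]=18 > arr[6]=4
(4, 7): arr[4]=18 > arr[7]=12
(5, 6): arr[5]=13 > arr[6]=4
(5, 7): arr[5]=13 > arr[7]=12

Total inversions: 15

The array has 15 inversion(s): (0,1), (0,3), (0,5), (0,6), (0,7), (2,3), (2,4), (2,5), (2,6), (2,7), (4,5), (4,6), (4,7), (5,6), (5,7). Each pair (i,j) satisfies i < j and arr[i] > arr[j].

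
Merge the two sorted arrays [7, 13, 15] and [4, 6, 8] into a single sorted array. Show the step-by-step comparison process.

Merging process:

Compare 7 vs 4: take 4 from right. Merged: [4]
Compare 7 vs 6: take 6 from right. Merged: [4, 6]
Compare 7 vs 8: take 7 from left. Merged: [4, 6, 7]
Compare 13 vs 8: take 8 from right. Merged: [4, 6, 7, 8]
Append remaining from left: [13, 15]. Merged: [4, 6, 7, 8, 13, 15]

Final merged array: [4, 6, 7, 8, 13, 15]
Total comparisons: 4

The merged array is [4, 6, 7, 8, 13, 15], requiring 4 comparisons. The merge step runs in O(n) time where n is the total number of elements.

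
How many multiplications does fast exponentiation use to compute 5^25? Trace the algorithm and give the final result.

Computing 5^25 by squaring (build up from 5^1; each line after the first costs one multiplication):

5^1 = 5
5^2 = (5^1)^2 = 5^2 = 25
5^3 = 5 * 5^2 = 5 * 25 = 125
5^6 = (5^3)^2 = 125^2 = 15625
5^12 = (5^6)^2 = 15625^2 = 244140625
5^24 = (5^12)^2 = 244140625^2 = 59604644775390625
5^25 = 5 * 5^24 = 5 * 59604644775390625 = 298023223876953125

Result: 298023223876953125
Multiplications needed: 6 (6 lines after 5^1)

5^25 = 298023223876953125. Using exponentiation by squaring, this requires 6 multiplications. The key idea: if the exponent is even, square the half-power; if odd, multiply by the base once.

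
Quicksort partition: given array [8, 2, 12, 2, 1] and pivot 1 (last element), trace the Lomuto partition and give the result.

Lomuto partition with pivot = 1:

Initial array: [8, 2, 12, 2, 1]

arr[0]=8 > 1: no swap
arr[1]=2 > 1: no swap
arr[2]=12 > 1: no swap
arr[3]=2 > 1: no swap

Place pivot at position 0: [1, 2, 12, 2, 8]
Pivot position: 0

After partitioning with pivot 1, the array becomes [1, 2, 12, 2, 8]. The pivot is placed at index 0. All elements to the left of the pivot are <= 1, and all elements to the right are > 1.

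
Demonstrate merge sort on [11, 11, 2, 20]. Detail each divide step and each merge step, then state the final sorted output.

Merge sort trace:

Split: [11, 11, 2, 20] -> [11, 11] and [2, 20]
  Split: [11, 11] -> [11] and [11]
  Merge: [11] + [11] -> [11, 11]
  Split: [2, 20] -> [2] and [20]
  Merge: [2] + [20] -> [2, 20]
Merge: [11, 11] + [2, 20] -> [2, 11, 11, 20]

Final sorted array: [2, 11, 11, 20]

The merge sort proceeds by recursively splitting the array and merging sorted halves.
After all merges, the sorted array is [2, 11, 11, 20].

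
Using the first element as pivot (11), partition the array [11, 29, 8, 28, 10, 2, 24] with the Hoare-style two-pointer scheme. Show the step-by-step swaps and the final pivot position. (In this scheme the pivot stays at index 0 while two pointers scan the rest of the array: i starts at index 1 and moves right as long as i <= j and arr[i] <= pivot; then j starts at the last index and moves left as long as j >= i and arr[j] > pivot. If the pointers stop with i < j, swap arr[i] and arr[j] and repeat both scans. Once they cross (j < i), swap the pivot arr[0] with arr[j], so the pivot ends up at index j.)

Hoare-style two-pointer partition with pivot = 11:

Initial array: [11, 29, 8, 28, 10, 2, 24]

Pointers start at i = 1, j = 6.
i stops at index 1 (arr[1]=29 > 11), j stops at index 5 (arr[5]=2 <= 11): swap arr[1] and arr[5], array becomes [11, 2, 8, 28, 10, 29, 24]
i stops at index 3 (arr[3]=28 > 11), j stops at index 4 (arr[4]=10 <= 11): swap arr[3] and arr[4], array becomes [11, 2, 8, 10, 28, 29, 24]
i ends at 4, j ends at 3: the pointers have crossed (j < i), so scanning stops.

Swap pivot arr[0] with arr[3] to place pivot at position 3: [10, 2, 8, 11, 28, 29, 24]
Pivot position: 3

After partitioning with pivot 11, the array becomes [10, 2, 8, 11, 28, 29, 24]. The pivot is placed at index 3. All elements to the left of the pivot are <= 11, and all elements to the right are > 11.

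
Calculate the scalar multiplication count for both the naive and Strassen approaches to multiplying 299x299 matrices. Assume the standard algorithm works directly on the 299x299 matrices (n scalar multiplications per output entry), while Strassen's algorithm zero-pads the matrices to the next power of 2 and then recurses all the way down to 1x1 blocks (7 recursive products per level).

Matrix multiplication for 299x299 matrices:

Strassen's algorithm requires power-of-2 dimensions. Pad 299x299 to 512x512 (next power of 2).

Standard algorithm: 299^3 = 26730899 multiplications
Strassen's algorithm: 7^(log2(512)) = 7^9 = 40353607 multiplications
Difference: 26730899 - 40353607 = -13622708 (Strassen uses MORE here due to padding overhead — for small or just-over-power-of-2 n, padding can outweigh the per-level savings)

Standard: 26730899 multiplications (299^3). Strassen: 40353607 multiplications (7^9, after padding to 512x512). Strassen reduces 8 recursive multiplications to 7 at each level.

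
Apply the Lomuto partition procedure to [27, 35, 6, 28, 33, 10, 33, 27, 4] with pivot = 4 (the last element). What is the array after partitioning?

Lomuto partition with pivot = 4:

Initial array: [27, 35, 6, 28, 33, 10, 33, 27, 4]

arr[0]=27 > 4: no swap
arr[1]=35 > 4: no swap
arr[2]=6 > 4: no swap
arr[3]=28 > 4: no swap
arr[4]=33 > 4: no swap
arr[5]=10 > 4: no swap
arr[6]=33 > 4: no swap
arr[7]=27 > 4: no swap

Place pivot at position 0: [4, 35, 6, 28, 33, 10, 33, 27, 27]
Pivot position: 0

After partitioning with pivot 4, the array becomes [4, 35, 6, 28, 33, 10, 33, 27, 27]. The pivot is placed at index 0. All elements to the left of the pivot are <= 4, and all elements to the right are > 4.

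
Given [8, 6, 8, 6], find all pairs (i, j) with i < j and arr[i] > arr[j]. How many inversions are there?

Finding inversions in [8, 6, 8, 6]:

(0, 1): arr[0]=8 > arr[1]=6
(0, 3): arr[0]=8 > arr[3]=6
(2, 3): arr[2]=8 > arr[3]=6

Total inversions: 3

The array has 3 inversion(s): (0,1), (0,3), (2,3). Each pair (i,j) satisfies i < j and arr[i] > arr[j].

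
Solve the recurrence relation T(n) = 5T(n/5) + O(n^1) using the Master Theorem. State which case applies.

Master Theorem for T(n) = 5T(n/5) + O(n^1):

a = 5, b = 5, c = 1
log_b(a) = log_5(5) = 1.0000

Case 2: c = 1 = log_5(5) = 1.0000
T(n) = O(n^1 log n) = O(n log n)

For T(n) = 5T(n/5) + O(n^1): log_5(5) = 1.0000. This is Case 2 of the Master Theorem (c = log_b(a), equal work at all levels), giving O(n log n).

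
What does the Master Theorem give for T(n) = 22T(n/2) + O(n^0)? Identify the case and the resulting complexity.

Master Theorem for T(n) = 22T(n/2) + O(n^0):

a = 22, b = 2, c = 0
log_b(a) = log_2(22) = 4.4594

Case 1: c = 0 < log_2(22) = 4.4594
T(n) = O(n^(log_2 22))

For T(n) = 22T(n/2) + O(n^0): log_2(22) = 4.4594. This is Case 1 of the Master Theorem (c < log_b(a), work dominated by leaves), giving O(n^(log_2 22)).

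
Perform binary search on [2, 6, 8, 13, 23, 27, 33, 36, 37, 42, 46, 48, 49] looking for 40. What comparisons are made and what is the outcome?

Binary search for 40 in [2, 6, 8, 13, 23, 27, 33, 36, 37, 42, 46, 48, 49]:

lo=0, hi=12, mid=6, arr[mid]=33 -> 33 < 40, search right half
lo=7, hi=12, mid=9, arr[mid]=42 -> 42 > 40, search left half
lo=7, hi=8, mid=7, arr[mid]=36 -> 36 < 40, search right half
lo=8, hi=8, mid=8, arr[mid]=37 -> 37 < 40, search right half
lo=9 > hi=8, target 40 not found

Binary search determines that 40 is not in the array after 4 comparisons. The search space was exhausted without finding the target.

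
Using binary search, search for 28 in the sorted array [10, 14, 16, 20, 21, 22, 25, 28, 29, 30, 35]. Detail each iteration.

Binary search for 28 in [10, 14, 16, 20, 21, 22, 25, 28, 29, 30, 35]:

lo=0, hi=10, mid=5, arr[mid]=22 -> 22 < 28, search right half
lo=6, hi=10, mid=8, arr[mid]=29 -> 29 > 28, search left half
lo=6, hi=7, mid=6, arr[mid]=25 -> 25 < 28, search right half
lo=7, hi=7, mid=7, arr[mid]=28 -> Found target at index 7!

Binary search finds 28 at index 7 after 4 comparisons. The search repeatedly halves the search space by comparing with the middle element.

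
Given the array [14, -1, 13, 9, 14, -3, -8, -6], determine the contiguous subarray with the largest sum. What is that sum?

Using Kadane's algorithm on [14, -1, 13, 9, 14, -3, -8, -6]:

Scanning through the array:
Position 1 (value -1): max_ending_here = 13, max_so_far = 14
Position 2 (value 13): max_ending_here = 26, max_so_far = 26
Position 3 (value 9): max_ending_here = 35, max_so_far = 35
Position 4 (value 14): max_ending_here = 49, max_so_far = 49
Position 5 (value -3): max_ending_here = 46, max_so_far = 49
Position 6 (value -8): max_ending_here = 38, max_so_far = 49
Position 7 (value -6): max_ending_here = 32, max_so_far = 49

Maximum subarray: [14, -1, 13, 9, 14]
Maximum sum: 49

The maximum subarray is [14, -1, 13, 9, 14] with sum 49. This subarray runs from index 0 to index 4.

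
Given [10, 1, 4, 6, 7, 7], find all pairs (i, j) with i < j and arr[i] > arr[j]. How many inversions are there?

Finding inversions in [10, 1, 4, 6, 7, 7]:

(0, 1): arr[0]=10 > arr[1]=1
(0, 2): arr[0]=10 > arr[2]=4
(0, 3): arr[0]=10 > arr[3]=6
(0, 4): arr[0]=10 > arr[4]=7
(0, 5): arr[0]=10 > arr[5]=7

Total inversions: 5

The array has 5 inversion(s): (0,1), (0,2), (0,3), (0,4), (0,5). Each pair (i,j) satisfies i < j and arr[i] > arr[j].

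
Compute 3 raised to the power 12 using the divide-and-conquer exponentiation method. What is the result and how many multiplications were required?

Computing 3^12 by squaring (build up from 3^1; each line after the first costs one multiplication):

3^1 = 3
3^2 = (3^1)^2 = 3^2 = 9
3^3 = 3 * 3^2 = 3 * 9 = 27
3^6 = (3^3)^2 = 27^2 = 729
3^12 = (3^6)^2 = 729^2 = 531441

Result: 531441
Multiplications needed: 4 (4 lines after 3^1)

3^12 = 531441. Using exponentiation by squaring, this requires 4 multiplications. The key idea: if the exponent is even, square the half-power; if odd, multiply by the base once.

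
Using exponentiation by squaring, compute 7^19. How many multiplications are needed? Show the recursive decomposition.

Computing 7^19 by squaring (build up from 7^1; each line after the first costs one multiplication):

7^1 = 7
7^2 = (7^1)^2 = 7^2 = 49
7^4 = (7^2)^2 = 49^2 = 2401
7^8 = (7^4)^2 = 2401^2 = 5764801
7^9 = 7 * 7^8 = 7 * 5764801 = 40353607
7^18 = (7^9)^2 = 40353607^2 = 1628413597910449
7^19 = 7 * 7^18 = 7 * 1628413597910449 = 11398895185373143

Result: 11398895185373143
Multiplications needed: 6 (6 lines after 7^1)

7^19 = 11398895185373143. Using exponentiation by squaring, this requires 6 multiplications. The key idea: if the exponent is even, square the half-power; if odd, multiply by the base once.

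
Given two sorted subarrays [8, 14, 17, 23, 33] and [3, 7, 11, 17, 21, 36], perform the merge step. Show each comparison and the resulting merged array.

Merging process:

Compare 8 vs 3: take 3 from right. Merged: [3]
Compare 8 vs 7: take 7 from right. Merged: [3, 7]
Compare 8 vs 11: take 8 from left. Merged: [3, 7, 8]
Compare 14 vs 11: take 11 from right. Merged: [3, 7, 8, 11]
Compare 14 vs 17: take 14 from left. Merged: [3, 7, 8, 11, 14]
Compare 17 vs 17: take 17 from left. Merged: [3, 7, 8, 11, 14, 17]
Compare 23 vs 17: take 17 from right. Merged: [3, 7, 8, 11, 14, 17, 17]
Compare 23 vs 21: take 21 from right. Merged: [3, 7, 8, 11, 14, 17, 17, 21]
Compare 23 vs 36: take 23 from left. Merged: [3, 7, 8, 11, 14, 17, 17, 21, 23]
Compare 33 vs 36: take 33 from left. Merged: [3, 7, 8, 11, 14, 17, 17, 21, 23, 33]
Append remaining from right: [36]. Merged: [3, 7, 8, 11, 14, 17, 17, 21, 23, 33, 36]

Final merged array: [3, 7, 8, 11, 14, 17, 17, 21, 23, 33, 36]
Total comparisons: 10

The merged array is [3, 7, 8, 11, 14, 17, 17, 21, 23, 33, 36], requiring 10 comparisons. The merge step runs in O(n) time where n is the total number of elements.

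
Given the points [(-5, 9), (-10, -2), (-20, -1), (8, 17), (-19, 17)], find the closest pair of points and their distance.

Computing all pairwise distances among 5 points:

d((-5, 9), (-10, -2)) = 12.083
d((-5, 9), (-20, -1)) = 18.0278
d((-5, 9), (8, 17)) = 15.2643
d((-5, 9), (-19, 17)) = 16.1245
d((-10, -2), (-20, -1)) = 10.0499 <-- minimum
d((-10, -2), (8, 17)) = 26.1725
d((-10, -2), (-19, 17)) = 21.0238
d((-20, -1), (8, 17)) = 33.2866
d((-20, -1), (-19, 17)) = 18.0278
d((8, 17), (-19, 17)) = 27.0

Closest pair: (-10, -2) and (-20, -1) with distance 10.0499

The closest pair is (-10, -2) and (-20, -1) with Euclidean distance 10.0499. For 5 points, brute-force pairwise comparison is shown above. For large n, the divide-and-conquer algorithm (sort by x, recurse on halves, check the dividing strip) achieves O(n log n).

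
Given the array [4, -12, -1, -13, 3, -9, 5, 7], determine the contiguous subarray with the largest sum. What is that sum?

Using Kadane's algorithm on [4, -12, -1, -13, 3, -9, 5, 7]:

Scanning through the array:
Position 1 (value -12): max_ending_here = -8, max_so_far = 4
Position 2 (value -1): max_ending_here = -1, max_so_far = 4
Position 3 (value -13): max_ending_here = -13, max_so_far = 4
Position 4 (value 3): max_ending_here = 3, max_so_far = 4
Position 5 (value -9): max_ending_here = -6, max_so_far = 4
Position 6 (value 5): max_ending_here = 5, max_so_far = 5
Position 7 (value 7): max_ending_here = 12, max_so_far = 12

Maximum subarray: [5, 7]
Maximum sum: 12

The maximum subarray is [5, 7] with sum 12. This subarray runs from index 6 to index 7.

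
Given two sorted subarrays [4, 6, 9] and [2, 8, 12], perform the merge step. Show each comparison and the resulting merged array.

Merging process:

Compare 4 vs 2: take 2 from right. Merged: [2]
Compare 4 vs 8: take 4 from left. Merged: [2, 4]
Compare 6 vs 8: take 6 from left. Merged: [2, 4, 6]
Compare 9 vs 8: take 8 from right. Merged: [2, 4, 6, 8]
Compare 9 vs 12: take 9 from left. Merged: [2, 4, 6, 8, 9]
Append remaining from right: [12]. Merged: [2, 4, 6, 8, 9, 12]

Final merged array: [2, 4, 6, 8, 9, 12]
Total comparisons: 5

The merged array is [2, 4, 6, 8, 9, 12], requiring 5 comparisons. The merge step runs in O(n) time where n is the total number of elements.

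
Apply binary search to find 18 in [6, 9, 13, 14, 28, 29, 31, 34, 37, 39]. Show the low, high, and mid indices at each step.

Binary search for 18 in [6, 9, 13, 14, 28, 29, 31, 34, 37, 39]:

lo=0, hi=9, mid=4, arr[mid]=28 -> 28 > 18, search left half
lo=0, hi=3, mid=1, arr[mid]=9 -> 9 < 18, search right half
lo=2, hi=3, mid=2, arr[mid]=13 -> 13 < 18, search right half
lo=3, hi=3, mid=3, arr[mid]=14 -> 14 < 18, search right half
lo=4 > hi=3, target 18 not found

Binary search determines that 18 is not in the array after 4 comparisons. The search space was exhausted without finding the target.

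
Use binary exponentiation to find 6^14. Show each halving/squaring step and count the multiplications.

Computing 6^14 by squaring (build up from 6^1; each line after the first costs one multiplication):

6^1 = 6
6^2 = (6^1)^2 = 6^2 = 36
6^3 = 6 * 6^2 = 6 * 36 = 216
6^6 = (6^3)^2 = 216^2 = 46656
6^7 = 6 * 6^6 = 6 * 46656 = 279936
6^14 = (6^7)^2 = 279936^2 = 78364164096

Result: 78364164096
Multiplications needed: 5 (5 lines after 6^1)

6^14 = 78364164096. Using exponentiation by squaring, this requires 5 multiplications. The key idea: if the exponent is even, square the half-power; if odd, multiply by the base once.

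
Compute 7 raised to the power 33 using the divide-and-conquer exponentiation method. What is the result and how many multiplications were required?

Computing 7^33 by squaring (build up from 7^1; each line after the first costs one multiplication):

7^1 = 7
7^2 = (7^1)^2 = 7^2 = 49
7^4 = (7^2)^2 = 49^2 = 2401
7^8 = (7^4)^2 = 2401^2 = 5764801
7^16 = (7^8)^2 = 5764801^2 = 33232930569601
7^32 = (7^16)^2 = 33232930569601^2 = 1104427674243920646305299201
7^33 = 7 * 7^32 = 7 * 1104427674243920646305299201 = 7730993719707444524137094407

Result: 7730993719707444524137094407
Multiplications needed: 6 (6 lines after 7^1)

7^33 = 7730993719707444524137094407. Using exponentiation by squaring, this requires 6 multiplications. The key idea: if the exponent is even, square the half-power; if odd, multiply by the base once.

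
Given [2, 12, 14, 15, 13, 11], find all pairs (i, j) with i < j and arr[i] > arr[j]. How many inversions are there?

Finding inversions in [2, 12, 14, 15, 13, 11]:

(1, 5): arr[1]=12 > arr[5]=11
(2, 4): arr[2]=14 > arr[4]=13
(2, 5): arr[2]=14 > arr[5]=11
(3, 4): arr[3]=15 > arr[4]=13
(3, 5): arr[3]=15 > arr[5]=11
(4, 5): arr[4]=13 > arr[5]=11

Total inversions: 6

The array has 6 inversion(s): (1,5), (2,4), (2,5), (3,4), (3,5), (4,5). Each pair (i,j) satisfies i < j and arr[i] > arr[j].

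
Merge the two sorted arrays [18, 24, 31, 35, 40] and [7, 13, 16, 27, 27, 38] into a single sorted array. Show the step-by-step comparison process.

Merging process:

Compare 18 vs 7: take 7 from right. Merged: [7]
Compare 18 vs 13: take 13 from right. Merged: [7, 13]
Compare 18 vs 16: take 16 from right. Merged: [7, 13, 16]
Compare 18 vs 27: take 18 from left. Merged: [7, 13, 16, 18]
Compare 24 vs 27: take 24 from left. Merged: [7, 13, 16, 18, 24]
Compare 31 vs 27: take 27 from right. Merged: [7, 13, 16, 18, 24, 27]
Compare 31 vs 27: take 27 from right. Merged: [7, 13, 16, 18, 24, 27, 27]
Compare 31 vs 38: take 31 from left. Merged: [7, 13, 16, 18, 24, 27, 27, 31]
Compare 35 vs 38: take 35 from left. Merged: [7, 13, 16, 18, 24, 27, 27, 31, 35]
Compare 40 vs 38: take 38 from right. Merged: [7, 13, 16, 18, 24, 27, 27, 31, 35, 38]
Append remaining from left: [40]. Merged: [7, 13, 16, 18, 24, 27, 27, 31, 35, 38, 40]

Final merged array: [7, 13, 16, 18, 24, 27, 27, 31, 35, 38, 40]
Total comparisons: 10

The merged array is [7, 13, 16, 18, 24, 27, 27, 31, 35, 38, 40], requiring 10 comparisons. The merge step runs in O(n) time where n is the total number of elements.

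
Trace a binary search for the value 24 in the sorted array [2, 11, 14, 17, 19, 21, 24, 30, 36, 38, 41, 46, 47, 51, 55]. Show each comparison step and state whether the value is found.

Binary search for 24 in [2, 11, 14, 17, 19, 21, 24, 30, 36, 38, 41, 46, 47, 51, 55]:

lo=0, hi=14, mid=7, arr[mid]=30 -> 30 > 24, search left half
lo=0, hi=6, mid=3, arr[mid]=17 -> 17 < 24, search right half
lo=4, hi=6, mid=5, arr[mid]=21 -> 21 < 24, search right half
lo=6, hi=6, mid=6, arr[mid]=24 -> Found target at index 6!

Binary search finds 24 at index 6 after 4 comparisons. The search repeatedly halves the search space by comparing with the middle element.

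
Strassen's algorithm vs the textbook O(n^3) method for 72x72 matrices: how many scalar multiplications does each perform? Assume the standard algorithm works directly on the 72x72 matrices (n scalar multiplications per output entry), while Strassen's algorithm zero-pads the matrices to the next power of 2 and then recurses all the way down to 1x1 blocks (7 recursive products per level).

Matrix multiplication for 72x72 matrices:

Strassen's algorithm requires power-of-2 dimensions. Pad 72x72 to 128x128 (next power of 2).

Standard algorithm: 72^3 = 373248 multiplications
Strassen's algorithm: 7^(log2(128)) = 7^7 = 823543 multiplications
Difference: 373248 - 823543 = -450295 (Strassen uses MORE here due to padding overhead — for small or just-over-power-of-2 n, padding can outweigh the per-level savings)

Standard: 373248 multiplications (72^3). Strassen: 823543 multiplications (7^7, after padding to 128x128). Strassen reduces 8 recursive multiplications to 7 at each level.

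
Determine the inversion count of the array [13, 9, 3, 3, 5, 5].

Finding inversions in [13, 9, 3, 3, 5, 5]:

(0, 1): arr[0]=13 > arr[1]=9
(0, 2): arr[0]=13 > arr[2]=3
(0, 3): arr[0]=13 > arr[3]=3
(0, 4): arr[0]=13 > arr[4]=5
(0, 5): arr[0]=13 > arr[5]=5
(1, 2): arr[1]=9 > arr[2]=3
(1, 3): arr[1]=9 > arr[3]=3
(1, 4): arr[1]=9 > arr[4]=5
(1, 5): arr[1]=9 > arr[5]=5

Total inversions: 9

The array has 9 inversion(s): (0,1), (0,2), (0,3), (0,4), (0,5), (1,2), (1,3), (1,4), (1,5). Each pair (i,j) satisfies i < j and arr[i] > arr[j].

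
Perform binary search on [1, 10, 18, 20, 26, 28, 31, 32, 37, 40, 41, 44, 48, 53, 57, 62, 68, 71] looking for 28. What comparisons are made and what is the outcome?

Binary search for 28 in [1, 10, 18, 20, 26, 28, 31, 32, 37, 40, 41, 44, 48, 53, 57, 62, 68, 71]:

lo=0, hi=17, mid=8, arr[mid]=37 -> 37 > 28, search left half
lo=0, hi=7, mid=3, arr[mid]=20 -> 20 < 28, search right half
lo=4, hi=7, mid=5, arr[mid]=28 -> Found target at index 5!

Binary search finds 28 at index 5 after 3 comparisons. The search repeatedly halves the search space by comparing with the middle element.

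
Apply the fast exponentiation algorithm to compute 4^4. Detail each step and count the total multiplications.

Computing 4^4 by squaring (build up from 4^1; each line after the first costs one multiplication):

4^1 = 4
4^2 = (4^1)^2 = 4^2 = 16
4^4 = (4^2)^2 = 16^2 = 256

Result: 256
Multiplications needed: 2 (2 lines after 4^1)

4^4 = 256. Using exponentiation by squaring, this requires 2 multiplications. The key idea: if the exponent is even, square the half-power; if odd, multiply by the base once.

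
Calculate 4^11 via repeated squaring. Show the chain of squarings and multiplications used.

Computing 4^11 by squaring (build up from 4^1; each line after the first costs one multiplication):

4^1 = 4
4^2 = (4^1)^2 = 4^2 = 16
4^4 = (4^2)^2 = 16^2 = 256
4^5 = 4 * 4^4 = 4 * 256 = 1024
4^10 = (4^5)^2 = 1024^2 = 1048576
4^11 = 4 * 4^10 = 4 * 1048576 = 4194304

Result: 4194304
Multiplications needed: 5 (5 lines after 4^1)

4^11 = 4194304. Using exponentiation by squaring, this requires 5 multiplications. The key idea: if the exponent is even, square the half-power; if odd, multiply by the base once.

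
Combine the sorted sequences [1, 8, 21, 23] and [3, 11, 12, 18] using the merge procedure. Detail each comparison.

Merging process:

Compare 1 vs 3: take 1 from left. Merged: [1]
Compare 8 vs 3: take 3 from right. Merged: [1, 3]
Compare 8 vs 11: take 8 from left. Merged: [1, 3, 8]
Compare 21 vs 11: take 11 from right. Merged: [1, 3, 8, 11]
Compare 21 vs 12: take 12 from right. Merged: [1, 3, 8, 11, 12]
Compare 21 vs 18: take 18 from right. Merged: [1, 3, 8, 11, 12, 18]
Append remaining from left: [21, 23]. Merged: [1, 3, 8, 11, 12, 18, 21, 23]

Final merged array: [1, 3, 8, 11, 12, 18, 21, 23]
Total comparisons: 6

The merged array is [1, 3, 8, 11, 12, 18, 21, 23], requiring 6 comparisons. The merge step runs in O(n) time where n is the total number of elements.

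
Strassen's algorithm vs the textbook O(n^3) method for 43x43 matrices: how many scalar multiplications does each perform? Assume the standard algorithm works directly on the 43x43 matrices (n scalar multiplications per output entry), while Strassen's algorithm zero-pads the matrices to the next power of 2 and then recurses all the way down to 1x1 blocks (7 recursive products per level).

Matrix multiplication for 43x43 matrices:

Strassen's algorithm requires power-of-2 dimensions. Pad 43x43 to 64x64 (next power of 2).

Standard algorithm: 43^3 = 79507 multiplications
Strassen's algorithm: 7^(log2(64)) = 7^6 = 117649 multiplications
Difference: 79507 - 117649 = -38142 (Strassen uses MORE here due to padding overhead — for small or just-over-power-of-2 n, padding can outweigh the per-level savings)

Standard: 79507 multiplications (43^3). Strassen: 117649 multiplications (7^6, after padding to 64x64). Strassen reduces 8 recursive multiplications to 7 at each level.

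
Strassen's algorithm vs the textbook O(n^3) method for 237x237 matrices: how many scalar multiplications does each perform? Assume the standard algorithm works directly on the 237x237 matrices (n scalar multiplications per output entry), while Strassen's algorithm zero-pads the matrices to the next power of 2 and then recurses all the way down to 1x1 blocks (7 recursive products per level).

Matrix multiplication for 237x237 matrices:

Strassen's algorithm requires power-of-2 dimensions. Pad 237x237 to 256x256 (next power of 2).

Standard algorithm: 237^3 = 13312053 multiplications
Strassen's algorithm: 7^(log2(256)) = 7^8 = 5764801 multiplications
Savings: 13312053 - 5764801 = 7547252 multiplications

Standard: 13312053 multiplications (237^3). Strassen: 5764801 multiplications (7^8, after padding to 256x256). Strassen reduces 8 recursive multiplications to 7 at each level.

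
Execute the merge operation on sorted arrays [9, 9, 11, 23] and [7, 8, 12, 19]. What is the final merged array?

Merging process:

Compare 9 vs 7: take 7 from right. Merged: [7]
Compare 9 vs 8: take 8 from right. Merged: [7, 8]
Compare 9 vs 12: take 9 from left. Merged: [7, 8, 9]
Compare 9 vs 12: take 9 from left. Merged: [7, 8, 9, 9]
Compare 11 vs 12: take 11 from left. Merged: [7, 8, 9, 9, 11]
Compare 23 vs 12: take 12 from right. Merged: [7, 8, 9, 9, 11, 12]
Compare 23 vs 19: take 19 from right. Merged: [7, 8, 9, 9, 11, 12, 19]
Append remaining from left: [23]. Merged: [7, 8, 9, 9, 11, 12, 19, 23]

Final merged array: [7, 8, 9, 9, 11, 12, 19, 23]
Total comparisons: 7

The merged array is [7, 8, 9, 9, 11, 12, 19, 23], requiring 7 comparisons. The merge step runs in O(n) time where n is the total number of elements.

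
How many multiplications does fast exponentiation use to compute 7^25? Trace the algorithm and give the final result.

Computing 7^25 by squaring (build up from 7^1; each line after the first costs one multiplication):

7^1 = 7
7^2 = (7^1)^2 = 7^2 = 49
7^3 = 7 * 7^2 = 7 * 49 = 343
7^6 = (7^3)^2 = 343^2 = 117649
7^12 = (7^6)^2 = 117649^2 = 13841287201
7^24 = (7^12)^2 = 13841287201^2 = 191581231380566414401
7^25 = 7 * 7^24 = 7 * 191581231380566414401 = 1341068619663964900807

Result: 1341068619663964900807
Multiplications needed: 6 (6 lines after 7^1)

7^25 = 1341068619663964900807. Using exponentiation by squaring, this requires 6 multiplications. The key idea: if the exponent is even, square the half-power; if odd, multiply by the base once.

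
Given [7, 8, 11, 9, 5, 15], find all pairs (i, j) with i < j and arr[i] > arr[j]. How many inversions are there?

Finding inversions in [7, 8, 11, 9, 5, 15]:

(0, 4): arr[0]=7 > arr[4]=5
(1, 4): arr[1]=8 > arr[4]=5
(2, 3): arr[2]=11 > arr[3]=9
(2, 4): arr[2]=11 > arr[4]=5
(3, 4): arr[3]=9 > arr[4]=5

Total inversions: 5

The array has 5 inversion(s): (0,4), (1,4), (2,3), (2,4), (3,4). Each pair (i,j) satisfies i < j and arr[i] > arr[j].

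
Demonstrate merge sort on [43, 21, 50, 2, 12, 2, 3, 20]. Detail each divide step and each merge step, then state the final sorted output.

Merge sort trace:

Split: [43, 21, 50, 2, 12, 2, 3, 20] -> [43, 21, 50, 2] and [12, 2, 3, 20]
  Split: [43, 21, 50, 2] -> [43, 21] and [50, 2]
    Split: [43, 21] -> [43] and [21]
    Merge: [43] + [21] -> [21, 43]
    Split: [50, 2] -> [50] and [2]
    Merge: [50] + [2] -> [2, 50]
  Merge: [21, 43] + [2, 50] -> [2, 21, 43, 50]
  Split: [12, 2, 3, 20] -> [12, 2] and [3, 20]
    Split: [12, 2] -> [12] and [2]
    Merge: [12] + [2] -> [2, 12]
    Split: [3, 20] -> [3] and [20]
    Merge: [3] + [20] -> [3, 20]
  Merge: [2, 12] + [3, 20] -> [2, 3, 12, 20]
Merge: [2, 21, 43, 50] + [2, 3, 12, 20] -> [2, 2, 3, 12, 20, 21, 43, 50]

Final sorted array: [2, 2, 3, 12, 20, 21, 43, 50]

The merge sort proceeds by recursively splitting the array and merging sorted halves.
After all merges, the sorted array is [2, 2, 3, 12, 20, 21, 43, 50].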